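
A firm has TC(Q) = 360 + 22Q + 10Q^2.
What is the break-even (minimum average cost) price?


AC(Q) = 360/Q + 22 + 10Q
To minimize: dAC/dQ = -360/Q^2 + 10 = 0
Q^2 = 360/10 = 36
Q* = 6
Min AC = 360/6 + 22 + 10*6
Min AC = 60 + 22 + 60 = 142

142


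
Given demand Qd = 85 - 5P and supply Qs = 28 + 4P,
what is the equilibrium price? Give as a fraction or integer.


At equilibrium, Qd = Qs.
85 - 5P = 28 + 4P
85 - 28 = 5P + 4P
57 = 9P
P* = 57/9 = 19/3

19/3


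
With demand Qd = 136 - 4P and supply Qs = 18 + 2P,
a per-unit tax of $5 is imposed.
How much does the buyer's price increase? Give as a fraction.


With a per-unit tax, the buyer's price increase depends on relative slopes.
Supply slope: d = 2, Demand slope: b = 4
Buyer's price increase = d * tax / (b + d)
= 2 * 5 / (4 + 2)
= 10 / 6 = 5/3

5/3


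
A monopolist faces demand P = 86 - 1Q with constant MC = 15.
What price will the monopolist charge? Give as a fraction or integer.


MR = 86 - 2Q
Set MR = MC: 86 - 2Q = 15
Q* = 71/2
Substitute into demand:
P* = 86 - 1*71/2 = 101/2

101/2


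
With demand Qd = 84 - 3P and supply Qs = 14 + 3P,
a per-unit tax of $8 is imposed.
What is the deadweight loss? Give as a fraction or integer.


Pre-tax equilibrium quantity: Q* = 49
Post-tax equilibrium quantity: Q_tax = 37
Reduction in quantity: Q* - Q_tax = 12
DWL = (1/2) * tax * (Q* - Q_tax)
DWL = (1/2) * 8 * 12 = 48

48


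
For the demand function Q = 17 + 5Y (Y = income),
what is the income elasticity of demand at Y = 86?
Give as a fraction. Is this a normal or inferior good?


dQ/dY = 5
At Y = 86: Q = 17 + 5*86 = 447
Ey = (dQ/dY)(Y/Q) = 5 * 86 / 447 = 430/447
Since Ey > 0, this is a normal good.

430/447 (normal good)


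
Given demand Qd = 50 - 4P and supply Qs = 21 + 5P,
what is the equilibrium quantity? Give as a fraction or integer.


First find equilibrium price:
50 - 4P = 21 + 5P
P* = 29/9 = 29/9
Then substitute into demand:
Q* = 50 - 4 * 29/9 = 334/9

334/9


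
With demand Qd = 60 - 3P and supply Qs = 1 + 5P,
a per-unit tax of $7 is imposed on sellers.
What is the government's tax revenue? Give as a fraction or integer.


With tax on sellers, new supply: Qs' = 1 + 5(P - 7)
= 5P - 34
New equilibrium quantity:
Q_new = 99/4
Tax revenue = tax * Q_new = 7 * 99/4 = 693/4

693/4


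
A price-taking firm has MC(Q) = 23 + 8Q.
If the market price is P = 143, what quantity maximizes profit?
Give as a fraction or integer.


In perfect competition, profit is maximized where P = MC.
143 = 23 + 8Q
120 = 8Q
Q* = 120/8 = 15

15


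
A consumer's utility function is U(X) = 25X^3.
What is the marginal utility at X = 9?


MU = dU/dX = 25*3*X^(3-1)
MU = 75*X^2
At X = 9:
MU = 75 * 9^2
MU = 75 * 81 = 6075

6075


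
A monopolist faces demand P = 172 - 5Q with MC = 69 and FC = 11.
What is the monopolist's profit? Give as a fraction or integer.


MR = MC: 172 - 10Q = 69
Q* = 103/10
P* = 172 - 5*103/10 = 241/2
Profit = (P* - MC)*Q* - FC
= (241/2 - 69)*103/10 - 11
= 103/2*103/10 - 11
= 10609/20 - 11 = 10389/20

10389/20


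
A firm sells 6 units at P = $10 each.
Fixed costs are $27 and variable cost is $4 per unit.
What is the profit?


Total Revenue = P * Q = 10 * 6 = $60
Total Cost = FC + VC*Q = 27 + 4*6 = $51
Profit = TR - TC = 60 - 51 = $9

$9


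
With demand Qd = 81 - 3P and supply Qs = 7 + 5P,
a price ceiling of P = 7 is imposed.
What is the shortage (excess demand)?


At P = 7:
Qd = 81 - 3*7 = 60
Qs = 7 + 5*7 = 42
Shortage = Qd - Qs = 60 - 42 = 18

18


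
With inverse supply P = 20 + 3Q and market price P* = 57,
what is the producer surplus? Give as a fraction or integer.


Minimum supply price (at Q=0): P_min = 20
Quantity supplied at P* = 57:
Q* = (57 - 20)/3 = 37/3
PS = (1/2) * Q* * (P* - P_min)
PS = (1/2) * 37/3 * (57 - 20)
PS = (1/2) * 37/3 * 37 = 1369/6

1369/6


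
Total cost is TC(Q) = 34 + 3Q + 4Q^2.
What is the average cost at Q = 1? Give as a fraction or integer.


TC(1) = 34 + 3*1 + 4*1^2
TC(1) = 34 + 3 + 4 = 41
AC = TC/Q = 41/1 = 41

41


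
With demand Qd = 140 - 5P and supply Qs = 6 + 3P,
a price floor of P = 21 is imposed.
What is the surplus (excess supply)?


At P = 21:
Qd = 140 - 5*21 = 35
Qs = 6 + 3*21 = 69
Surplus = Qs - Qd = 69 - 35 = 34

34


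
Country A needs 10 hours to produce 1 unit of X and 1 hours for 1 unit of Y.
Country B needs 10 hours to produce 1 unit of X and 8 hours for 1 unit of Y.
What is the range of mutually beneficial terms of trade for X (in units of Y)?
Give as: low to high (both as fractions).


Opportunity cost of X for Country A = hours_X / hours_Y = 10/1 = 10 units of Y
Opportunity cost of X for Country B = hours_X / hours_Y = 10/8 = 5/4 units of Y
Terms of trade must be between the two opportunity costs.
Range: 5/4 to 10

5/4 to 10


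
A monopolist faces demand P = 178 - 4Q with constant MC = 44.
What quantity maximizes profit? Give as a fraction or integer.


TR = P*Q = (178 - 4Q)Q = 178Q - 4Q^2
MR = dTR/dQ = 178 - 8Q
Set MR = MC:
178 - 8Q = 44
134 = 8Q
Q* = 134/8 = 67/4

67/4


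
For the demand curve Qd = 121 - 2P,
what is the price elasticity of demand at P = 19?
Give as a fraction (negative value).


dQ/dP = -2
At P = 19: Q = 121 - 2*19 = 83
E = (dQ/dP)(P/Q) = (-2)(19/83) = -38/83

-38/83


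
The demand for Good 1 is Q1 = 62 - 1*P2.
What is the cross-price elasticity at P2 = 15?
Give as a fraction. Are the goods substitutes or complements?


dQ1/dP2 = -1
At P2 = 15: Q1 = 62 - 1*15 = 47
Exy = (dQ1/dP2)(P2/Q1) = -1 * 15 / 47 = -15/47
Since Exy < 0, the goods are complements.

-15/47 (complements)


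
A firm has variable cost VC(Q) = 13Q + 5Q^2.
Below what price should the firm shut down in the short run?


AVC(Q) = VC(Q)/Q = 13 + 5Q
AVC is increasing in Q, so minimum AVC is at Q -> 0+.
Min AVC = 13
The firm should shut down if P < 13.

13


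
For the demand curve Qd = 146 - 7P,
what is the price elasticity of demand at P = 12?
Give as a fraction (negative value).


dQ/dP = -7
At P = 12: Q = 146 - 7*12 = 62
E = (dQ/dP)(P/Q) = (-7)(12/62) = -42/31

-42/31


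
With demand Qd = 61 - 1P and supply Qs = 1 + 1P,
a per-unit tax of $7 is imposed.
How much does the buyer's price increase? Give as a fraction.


With a per-unit tax, the buyer's price increase depends on relative slopes.
Supply slope: d = 1, Demand slope: b = 1
Buyer's price increase = d * tax / (b + d)
= 1 * 7 / (1 + 1)
= 7 / 2 = 7/2

7/2


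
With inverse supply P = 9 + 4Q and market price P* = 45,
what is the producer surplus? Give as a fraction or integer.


Minimum supply price (at Q=0): P_min = 9
Quantity supplied at P* = 45:
Q* = (45 - 9)/4 = 9
PS = (1/2) * Q* * (P* - P_min)
PS = (1/2) * 9 * (45 - 9)
PS = (1/2) * 9 * 36 = 162

162


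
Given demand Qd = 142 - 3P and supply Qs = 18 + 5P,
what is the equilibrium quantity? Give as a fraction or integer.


First find equilibrium price:
142 - 3P = 18 + 5P
P* = 124/8 = 31/2
Then substitute into demand:
Q* = 142 - 3 * 31/2 = 191/2

191/2


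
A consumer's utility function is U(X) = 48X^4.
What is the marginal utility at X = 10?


MU = dU/dX = 48*4*X^(4-1)
MU = 192*X^3
At X = 10:
MU = 192 * 10^3
MU = 192 * 1000 = 192000

192000


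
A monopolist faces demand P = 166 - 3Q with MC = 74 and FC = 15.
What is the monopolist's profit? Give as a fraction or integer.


MR = MC: 166 - 6Q = 74
Q* = 46/3
P* = 166 - 3*46/3 = 120
Profit = (P* - MC)*Q* - FC
= (120 - 74)*46/3 - 15
= 46*46/3 - 15
= 2116/3 - 15 = 2071/3

2071/3


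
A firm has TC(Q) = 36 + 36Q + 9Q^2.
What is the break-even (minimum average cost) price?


AC(Q) = 36/Q + 36 + 9Q
To minimize: dAC/dQ = -36/Q^2 + 9 = 0
Q^2 = 36/9 = 4
Q* = 2
Min AC = 36/2 + 36 + 9*2
Min AC = 18 + 36 + 18 = 72

72


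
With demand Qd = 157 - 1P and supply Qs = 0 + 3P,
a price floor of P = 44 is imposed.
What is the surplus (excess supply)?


At P = 44:
Qd = 157 - 1*44 = 113
Qs = 0 + 3*44 = 132
Surplus = Qs - Qd = 132 - 113 = 19

19


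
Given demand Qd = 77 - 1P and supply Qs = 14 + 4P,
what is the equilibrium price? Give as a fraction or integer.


At equilibrium, Qd = Qs.
77 - 1P = 14 + 4P
77 - 14 = 1P + 4P
63 = 5P
P* = 63/5 = 63/5

63/5


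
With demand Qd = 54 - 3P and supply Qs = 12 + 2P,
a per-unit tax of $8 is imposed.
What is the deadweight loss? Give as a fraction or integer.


Pre-tax equilibrium quantity: Q* = 144/5
Post-tax equilibrium quantity: Q_tax = 96/5
Reduction in quantity: Q* - Q_tax = 48/5
DWL = (1/2) * tax * (Q* - Q_tax)
DWL = (1/2) * 8 * 48/5 = 192/5

192/5


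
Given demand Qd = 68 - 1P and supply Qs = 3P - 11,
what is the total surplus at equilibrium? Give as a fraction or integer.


Find equilibrium: 68 - 1P = 3P - 11
68 + 11 = 4P
P* = 79/4 = 79/4
Q* = 3*79/4 - 11 = 193/4
Inverse demand: P = 68 - Q/1, so P_max = 68
Inverse supply: P = 11/3 + Q/3, so P_min = 11/3
CS = (1/2) * 193/4 * (68 - 79/4) = 37249/32
PS = (1/2) * 193/4 * (79/4 - 11/3) = 37249/96
TS = CS + PS = 37249/32 + 37249/96 = 37249/24

37249/24


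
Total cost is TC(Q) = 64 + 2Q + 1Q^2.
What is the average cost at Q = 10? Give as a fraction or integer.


TC(10) = 64 + 2*10 + 1*10^2
TC(10) = 64 + 20 + 100 = 184
AC = TC/Q = 184/10 = 92/5

92/5


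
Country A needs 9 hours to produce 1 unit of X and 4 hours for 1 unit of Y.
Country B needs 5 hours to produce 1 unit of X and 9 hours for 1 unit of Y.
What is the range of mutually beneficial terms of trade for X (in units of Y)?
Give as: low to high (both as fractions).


Opportunity cost of X for Country A = hours_X / hours_Y = 9/4 = 9/4 units of Y
Opportunity cost of X for Country B = hours_X / hours_Y = 5/9 = 5/9 units of Y
Terms of trade must be between the two opportunity costs.
Range: 5/9 to 9/4

5/9 to 9/4


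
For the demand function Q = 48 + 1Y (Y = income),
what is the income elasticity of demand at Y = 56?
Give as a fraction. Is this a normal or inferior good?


dQ/dY = 1
At Y = 56: Q = 48 + 1*56 = 104
Ey = (dQ/dY)(Y/Q) = 1 * 56 / 104 = 7/13
Since Ey > 0, this is a normal good.

7/13 (normal good)


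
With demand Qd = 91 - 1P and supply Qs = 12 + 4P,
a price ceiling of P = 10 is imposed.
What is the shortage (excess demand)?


At P = 10:
Qd = 91 - 1*10 = 81
Qs = 12 + 4*10 = 52
Shortage = Qd - Qs = 81 - 52 = 29

29


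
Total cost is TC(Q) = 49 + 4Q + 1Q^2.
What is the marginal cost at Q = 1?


MC = dTC/dQ = 4 + 2*1*Q
At Q = 1:
MC = 4 + 2*1
MC = 4 + 2 = 6

6


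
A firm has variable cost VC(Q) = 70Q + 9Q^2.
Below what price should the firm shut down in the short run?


AVC(Q) = VC(Q)/Q = 70 + 9Q
AVC is increasing in Q, so minimum AVC is at Q -> 0+.
Min AVC = 70
The firm should shut down if P < 70.

70


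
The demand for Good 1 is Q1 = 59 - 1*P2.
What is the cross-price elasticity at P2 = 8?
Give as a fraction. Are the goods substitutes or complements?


dQ1/dP2 = -1
At P2 = 8: Q1 = 59 - 1*8 = 51
Exy = (dQ1/dP2)(P2/Q1) = -1 * 8 / 51 = -8/51
Since Exy < 0, the goods are complements.

-8/51 (complements)


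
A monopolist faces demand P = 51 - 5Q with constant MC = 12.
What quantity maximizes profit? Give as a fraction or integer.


TR = P*Q = (51 - 5Q)Q = 51Q - 5Q^2
MR = dTR/dQ = 51 - 10Q
Set MR = MC:
51 - 10Q = 12
39 = 10Q
Q* = 39/10 = 39/10

39/10


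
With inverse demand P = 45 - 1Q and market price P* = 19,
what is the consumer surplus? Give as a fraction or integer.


Maximum willingness to pay (at Q=0): P_max = 45
Quantity demanded at P* = 19:
Q* = (45 - 19)/1 = 26
CS = (1/2) * Q* * (P_max - P*)
CS = (1/2) * 26 * (45 - 19)
CS = (1/2) * 26 * 26 = 338

338


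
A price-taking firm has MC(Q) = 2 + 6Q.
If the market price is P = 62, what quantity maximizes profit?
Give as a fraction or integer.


In perfect competition, profit is maximized where P = MC.
62 = 2 + 6Q
60 = 6Q
Q* = 60/6 = 10

10


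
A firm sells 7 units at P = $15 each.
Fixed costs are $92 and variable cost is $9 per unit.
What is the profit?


Total Revenue = P * Q = 15 * 7 = $105
Total Cost = FC + VC*Q = 92 + 9*7 = $155
Profit = TR - TC = 105 - 155 = $-50

$-50


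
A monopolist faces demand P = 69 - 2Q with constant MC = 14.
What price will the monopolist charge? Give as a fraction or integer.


MR = 69 - 4Q
Set MR = MC: 69 - 4Q = 14
Q* = 55/4
Substitute into demand:
P* = 69 - 2*55/4 = 83/2

83/2


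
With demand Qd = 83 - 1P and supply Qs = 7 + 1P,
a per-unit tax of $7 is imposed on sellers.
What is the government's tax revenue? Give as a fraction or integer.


With tax on sellers, new supply: Qs' = 7 + 1(P - 7)
= 0 + 1P
New equilibrium quantity:
Q_new = 83/2
Tax revenue = tax * Q_new = 7 * 83/2 = 581/2

581/2


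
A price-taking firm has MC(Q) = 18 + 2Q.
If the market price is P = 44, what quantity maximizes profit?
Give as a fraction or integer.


In perfect competition, profit is maximized where P = MC.
44 = 18 + 2Q
26 = 2Q
Q* = 26/2 = 13

13


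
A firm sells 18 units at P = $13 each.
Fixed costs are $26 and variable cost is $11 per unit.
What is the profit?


Total Revenue = P * Q = 13 * 18 = $234
Total Cost = FC + VC*Q = 26 + 11*18 = $224
Profit = TR - TC = 234 - 224 = $10

$10


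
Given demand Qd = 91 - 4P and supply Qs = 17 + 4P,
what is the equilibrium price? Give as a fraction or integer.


At equilibrium, Qd = Qs.
91 - 4P = 17 + 4P
91 - 17 = 4P + 4P
74 = 8P
P* = 74/8 = 37/4

37/4


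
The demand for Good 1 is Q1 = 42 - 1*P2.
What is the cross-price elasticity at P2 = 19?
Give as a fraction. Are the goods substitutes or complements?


dQ1/dP2 = -1
At P2 = 19: Q1 = 42 - 1*19 = 23
Exy = (dQ1/dP2)(P2/Q1) = -1 * 19 / 23 = -19/23
Since Exy < 0, the goods are complements.

-19/23 (complements)


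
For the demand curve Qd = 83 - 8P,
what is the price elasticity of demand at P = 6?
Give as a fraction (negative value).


dQ/dP = -8
At P = 6: Q = 83 - 8*6 = 35
E = (dQ/dP)(P/Q) = (-8)(6/35) = -48/35

-48/35


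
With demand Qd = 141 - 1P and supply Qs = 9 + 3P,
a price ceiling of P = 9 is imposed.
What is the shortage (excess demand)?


At P = 9:
Qd = 141 - 1*9 = 132
Qs = 9 + 3*9 = 36
Shortage = Qd - Qs = 132 - 36 = 96

96


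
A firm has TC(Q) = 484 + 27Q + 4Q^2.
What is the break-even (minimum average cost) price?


AC(Q) = 484/Q + 27 + 4Q
To minimize: dAC/dQ = -484/Q^2 + 4 = 0
Q^2 = 484/4 = 121
Q* = 11
Min AC = 484/11 + 27 + 4*11
Min AC = 44 + 27 + 44 = 115

115


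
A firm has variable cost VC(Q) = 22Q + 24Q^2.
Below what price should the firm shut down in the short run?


AVC(Q) = VC(Q)/Q = 22 + 24Q
AVC is increasing in Q, so minimum AVC is at Q -> 0+.
Min AVC = 22
The firm should shut down if P < 22.

22


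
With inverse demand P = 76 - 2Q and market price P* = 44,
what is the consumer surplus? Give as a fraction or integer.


Maximum willingness to pay (at Q=0): P_max = 76
Quantity demanded at P* = 44:
Q* = (76 - 44)/2 = 16
CS = (1/2) * Q* * (P_max - P*)
CS = (1/2) * 16 * (76 - 44)
CS = (1/2) * 16 * 32 = 256

256


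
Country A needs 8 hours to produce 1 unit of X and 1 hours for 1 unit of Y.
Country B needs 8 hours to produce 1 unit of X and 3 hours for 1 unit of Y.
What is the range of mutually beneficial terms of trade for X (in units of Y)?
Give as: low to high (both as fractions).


Opportunity cost of X for Country A = hours_X / hours_Y = 8/1 = 8 units of Y
Opportunity cost of X for Country B = hours_X / hours_Y = 8/3 = 8/3 units of Y
Terms of trade must be between the two opportunity costs.
Range: 8/3 to 8

8/3 to 8


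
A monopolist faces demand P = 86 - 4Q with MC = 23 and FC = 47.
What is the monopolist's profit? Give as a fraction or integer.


MR = MC: 86 - 8Q = 23
Q* = 63/8
P* = 86 - 4*63/8 = 109/2
Profit = (P* - MC)*Q* - FC
= (109/2 - 23)*63/8 - 47
= 63/2*63/8 - 47
= 3969/16 - 47 = 3217/16

3217/16


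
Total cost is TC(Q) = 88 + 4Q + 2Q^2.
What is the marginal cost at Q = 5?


MC = dTC/dQ = 4 + 2*2*Q
At Q = 5:
MC = 4 + 4*5
MC = 4 + 20 = 24

24


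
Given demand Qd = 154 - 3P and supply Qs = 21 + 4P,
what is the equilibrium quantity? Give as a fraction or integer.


First find equilibrium price:
154 - 3P = 21 + 4P
P* = 133/7 = 19
Then substitute into demand:
Q* = 154 - 3 * 19 = 97

97


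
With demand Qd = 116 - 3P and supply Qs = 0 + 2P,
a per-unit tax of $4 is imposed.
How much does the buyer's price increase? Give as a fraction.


With a per-unit tax, the buyer's price increase depends on relative slopes.
Supply slope: d = 2, Demand slope: b = 3
Buyer's price increase = d * tax / (b + d)
= 2 * 4 / (3 + 2)
= 8 / 5 = 8/5

8/5


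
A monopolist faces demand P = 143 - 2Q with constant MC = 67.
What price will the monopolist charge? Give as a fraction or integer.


MR = 143 - 4Q
Set MR = MC: 143 - 4Q = 67
Q* = 19
Substitute into demand:
P* = 143 - 2*19 = 105

105


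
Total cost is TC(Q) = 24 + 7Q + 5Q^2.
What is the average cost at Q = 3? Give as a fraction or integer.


TC(3) = 24 + 7*3 + 5*3^2
TC(3) = 24 + 21 + 45 = 90
AC = TC/Q = 90/3 = 30

30


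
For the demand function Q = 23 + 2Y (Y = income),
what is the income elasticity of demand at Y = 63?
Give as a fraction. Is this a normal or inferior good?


dQ/dY = 2
At Y = 63: Q = 23 + 2*63 = 149
Ey = (dQ/dY)(Y/Q) = 2 * 63 / 149 = 126/149
Since Ey > 0, this is a normal good.

126/149 (normal good)


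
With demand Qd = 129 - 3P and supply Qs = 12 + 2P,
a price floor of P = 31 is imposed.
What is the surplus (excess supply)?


At P = 31:
Qd = 129 - 3*31 = 36
Qs = 12 + 2*31 = 74
Surplus = Qs - Qd = 74 - 36 = 38

38


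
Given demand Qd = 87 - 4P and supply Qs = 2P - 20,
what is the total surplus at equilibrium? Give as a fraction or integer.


Find equilibrium: 87 - 4P = 2P - 20
87 + 20 = 6P
P* = 107/6 = 107/6
Q* = 2*107/6 - 20 = 47/3
Inverse demand: P = 87/4 - Q/4, so P_max = 87/4
Inverse supply: P = 10 + Q/2, so P_min = 10
CS = (1/2) * 47/3 * (87/4 - 107/6) = 2209/72
PS = (1/2) * 47/3 * (107/6 - 10) = 2209/36
TS = CS + PS = 2209/72 + 2209/36 = 2209/24

2209/24


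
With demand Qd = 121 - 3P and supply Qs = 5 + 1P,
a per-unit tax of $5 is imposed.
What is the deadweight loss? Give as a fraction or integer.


Pre-tax equilibrium quantity: Q* = 34
Post-tax equilibrium quantity: Q_tax = 121/4
Reduction in quantity: Q* - Q_tax = 15/4
DWL = (1/2) * tax * (Q* - Q_tax)
DWL = (1/2) * 5 * 15/4 = 75/8

75/8


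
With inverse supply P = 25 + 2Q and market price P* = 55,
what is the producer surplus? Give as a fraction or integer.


Minimum supply price (at Q=0): P_min = 25
Quantity supplied at P* = 55:
Q* = (55 - 25)/2 = 15
PS = (1/2) * Q* * (P* - P_min)
PS = (1/2) * 15 * (55 - 25)
PS = (1/2) * 15 * 30 = 225

225


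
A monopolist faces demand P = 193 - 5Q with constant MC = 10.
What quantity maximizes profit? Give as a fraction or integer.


TR = P*Q = (193 - 5Q)Q = 193Q - 5Q^2
MR = dTR/dQ = 193 - 10Q
Set MR = MC:
193 - 10Q = 10
183 = 10Q
Q* = 183/10 = 183/10

183/10


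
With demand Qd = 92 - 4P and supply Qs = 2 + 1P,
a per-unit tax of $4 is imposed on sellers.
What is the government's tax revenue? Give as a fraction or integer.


With tax on sellers, new supply: Qs' = 2 + 1(P - 4)
= 1P - 2
New equilibrium quantity:
Q_new = 84/5
Tax revenue = tax * Q_new = 4 * 84/5 = 336/5

336/5


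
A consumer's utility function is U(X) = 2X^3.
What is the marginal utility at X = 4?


MU = dU/dX = 2*3*X^(3-1)
MU = 6*X^2
At X = 4:
MU = 6 * 4^2
MU = 6 * 16 = 96

96


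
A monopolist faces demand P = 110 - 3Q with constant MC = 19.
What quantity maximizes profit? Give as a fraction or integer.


TR = P*Q = (110 - 3Q)Q = 110Q - 3Q^2
MR = dTR/dQ = 110 - 6Q
Set MR = MC:
110 - 6Q = 19
91 = 6Q
Q* = 91/6 = 91/6

91/6


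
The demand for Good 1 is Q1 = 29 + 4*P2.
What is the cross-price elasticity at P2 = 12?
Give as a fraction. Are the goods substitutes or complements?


dQ1/dP2 = 4
At P2 = 12: Q1 = 29 + 4*12 = 77
Exy = (dQ1/dP2)(P2/Q1) = 4 * 12 / 77 = 48/77
Since Exy > 0, the goods are substitutes.

48/77 (substitutes)


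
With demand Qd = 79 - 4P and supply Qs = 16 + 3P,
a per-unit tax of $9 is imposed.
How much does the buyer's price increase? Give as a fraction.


With a per-unit tax, the buyer's price increase depends on relative slopes.
Supply slope: d = 3, Demand slope: b = 4
Buyer's price increase = d * tax / (b + d)
= 3 * 9 / (4 + 3)
= 27 / 7 = 27/7

27/7


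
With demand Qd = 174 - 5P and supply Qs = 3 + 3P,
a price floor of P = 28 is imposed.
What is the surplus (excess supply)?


At P = 28:
Qd = 174 - 5*28 = 34
Qs = 3 + 3*28 = 87
Surplus = Qs - Qd = 87 - 34 = 53

53


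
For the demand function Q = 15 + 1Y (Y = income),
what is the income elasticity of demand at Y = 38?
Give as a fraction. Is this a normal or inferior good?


dQ/dY = 1
At Y = 38: Q = 15 + 1*38 = 53
Ey = (dQ/dY)(Y/Q) = 1 * 38 / 53 = 38/53
Since Ey > 0, this is a normal good.

38/53 (normal good)


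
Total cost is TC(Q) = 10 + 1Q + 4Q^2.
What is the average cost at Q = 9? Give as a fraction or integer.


TC(9) = 10 + 1*9 + 4*9^2
TC(9) = 10 + 9 + 324 = 343
AC = TC/Q = 343/9 = 343/9

343/9


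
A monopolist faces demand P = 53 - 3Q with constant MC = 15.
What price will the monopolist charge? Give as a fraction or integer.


MR = 53 - 6Q
Set MR = MC: 53 - 6Q = 15
Q* = 19/3
Substitute into demand:
P* = 53 - 3*19/3 = 34

34


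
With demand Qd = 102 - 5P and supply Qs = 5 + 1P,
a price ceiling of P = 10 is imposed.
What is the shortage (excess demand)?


At P = 10:
Qd = 102 - 5*10 = 52
Qs = 5 + 1*10 = 15
Shortage = Qd - Qs = 52 - 15 = 37

37


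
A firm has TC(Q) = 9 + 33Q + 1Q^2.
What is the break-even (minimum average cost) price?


AC(Q) = 9/Q + 33 + 1Q
To minimize: dAC/dQ = -9/Q^2 + 1 = 0
Q^2 = 9/1 = 9
Q* = 3
Min AC = 9/3 + 33 + 1*3
Min AC = 3 + 33 + 3 = 39

39


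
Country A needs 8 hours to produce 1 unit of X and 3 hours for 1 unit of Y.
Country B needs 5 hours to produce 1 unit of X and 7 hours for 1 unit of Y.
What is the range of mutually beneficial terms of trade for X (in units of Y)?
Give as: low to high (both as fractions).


Opportunity cost of X for Country A = hours_X / hours_Y = 8/3 = 8/3 units of Y
Opportunity cost of X for Country B = hours_X / hours_Y = 5/7 = 5/7 units of Y
Terms of trade must be between the two opportunity costs.
Range: 5/7 to 8/3

5/7 to 8/3


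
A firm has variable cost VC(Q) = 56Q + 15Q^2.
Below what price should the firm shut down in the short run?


AVC(Q) = VC(Q)/Q = 56 + 15Q
AVC is increasing in Q, so minimum AVC is at Q -> 0+.
Min AVC = 56
The firm should shut down if P < 56.

56


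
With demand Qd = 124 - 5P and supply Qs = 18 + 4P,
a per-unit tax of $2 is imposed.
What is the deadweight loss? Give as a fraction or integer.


Pre-tax equilibrium quantity: Q* = 586/9
Post-tax equilibrium quantity: Q_tax = 182/3
Reduction in quantity: Q* - Q_tax = 40/9
DWL = (1/2) * tax * (Q* - Q_tax)
DWL = (1/2) * 2 * 40/9 = 40/9

40/9


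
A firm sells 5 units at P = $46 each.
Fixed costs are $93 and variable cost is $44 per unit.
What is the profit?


Total Revenue = P * Q = 46 * 5 = $230
Total Cost = FC + VC*Q = 93 + 44*5 = $313
Profit = TR - TC = 230 - 313 = $-83

$-83


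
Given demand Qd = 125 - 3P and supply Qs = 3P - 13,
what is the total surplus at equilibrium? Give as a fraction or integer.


Find equilibrium: 125 - 3P = 3P - 13
125 + 13 = 6P
P* = 138/6 = 23
Q* = 3*23 - 13 = 56
Inverse demand: P = 125/3 - Q/3, so P_max = 125/3
Inverse supply: P = 13/3 + Q/3, so P_min = 13/3
CS = (1/2) * 56 * (125/3 - 23) = 1568/3
PS = (1/2) * 56 * (23 - 13/3) = 1568/3
TS = CS + PS = 1568/3 + 1568/3 = 3136/3

3136/3


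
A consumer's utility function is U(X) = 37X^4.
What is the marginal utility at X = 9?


MU = dU/dX = 37*4*X^(4-1)
MU = 148*X^3
At X = 9:
MU = 148 * 9^3
MU = 148 * 729 = 107892

107892


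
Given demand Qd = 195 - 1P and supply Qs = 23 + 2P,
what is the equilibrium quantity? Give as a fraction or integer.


First find equilibrium price:
195 - 1P = 23 + 2P
P* = 172/3 = 172/3
Then substitute into demand:
Q* = 195 - 1 * 172/3 = 413/3

413/3


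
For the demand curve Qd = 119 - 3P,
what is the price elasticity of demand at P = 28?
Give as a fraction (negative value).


dQ/dP = -3
At P = 28: Q = 119 - 3*28 = 35
E = (dQ/dP)(P/Q) = (-3)(28/35) = -12/5

-12/5


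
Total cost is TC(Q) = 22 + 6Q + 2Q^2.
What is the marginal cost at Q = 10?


MC = dTC/dQ = 6 + 2*2*Q
At Q = 10:
MC = 6 + 4*10
MC = 6 + 40 = 46

46


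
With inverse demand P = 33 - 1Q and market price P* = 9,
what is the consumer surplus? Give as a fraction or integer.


Maximum willingness to pay (at Q=0): P_max = 33
Quantity demanded at P* = 9:
Q* = (33 - 9)/1 = 24
CS = (1/2) * Q* * (P_max - P*)
CS = (1/2) * 24 * (33 - 9)
CS = (1/2) * 24 * 24 = 288

288


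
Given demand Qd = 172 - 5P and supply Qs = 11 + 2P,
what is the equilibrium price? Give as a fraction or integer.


At equilibrium, Qd = Qs.
172 - 5P = 11 + 2P
172 - 11 = 5P + 2P
161 = 7P
P* = 161/7 = 23

23


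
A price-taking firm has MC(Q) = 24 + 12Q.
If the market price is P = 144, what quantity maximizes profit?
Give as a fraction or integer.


In perfect competition, profit is maximized where P = MC.
144 = 24 + 12Q
120 = 12Q
Q* = 120/12 = 10

10


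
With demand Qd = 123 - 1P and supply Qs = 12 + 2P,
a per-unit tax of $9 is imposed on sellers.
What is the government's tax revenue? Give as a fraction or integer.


With tax on sellers, new supply: Qs' = 12 + 2(P - 9)
= 2P - 6
New equilibrium quantity:
Q_new = 80
Tax revenue = tax * Q_new = 9 * 80 = 720

720


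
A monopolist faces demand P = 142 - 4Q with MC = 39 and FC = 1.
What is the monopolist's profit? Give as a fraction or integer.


MR = MC: 142 - 8Q = 39
Q* = 103/8
P* = 142 - 4*103/8 = 181/2
Profit = (P* - MC)*Q* - FC
= (181/2 - 39)*103/8 - 1
= 103/2*103/8 - 1
= 10609/16 - 1 = 10593/16

10593/16


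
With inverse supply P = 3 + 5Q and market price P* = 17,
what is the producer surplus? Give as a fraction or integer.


Minimum supply price (at Q=0): P_min = 3
Quantity supplied at P* = 17:
Q* = (17 - 3)/5 = 14/5
PS = (1/2) * Q* * (P* - P_min)
PS = (1/2) * 14/5 * (17 - 3)
PS = (1/2) * 14/5 * 14 = 98/5

98/5


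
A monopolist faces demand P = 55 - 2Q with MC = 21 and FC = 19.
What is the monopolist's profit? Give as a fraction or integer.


MR = MC: 55 - 4Q = 21
Q* = 17/2
P* = 55 - 2*17/2 = 38
Profit = (P* - MC)*Q* - FC
= (38 - 21)*17/2 - 19
= 17*17/2 - 19
= 289/2 - 19 = 251/2

251/2


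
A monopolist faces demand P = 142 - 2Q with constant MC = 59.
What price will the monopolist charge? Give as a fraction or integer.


MR = 142 - 4Q
Set MR = MC: 142 - 4Q = 59
Q* = 83/4
Substitute into demand:
P* = 142 - 2*83/4 = 201/2

201/2


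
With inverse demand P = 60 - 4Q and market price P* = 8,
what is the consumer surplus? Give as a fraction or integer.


Maximum willingness to pay (at Q=0): P_max = 60
Quantity demanded at P* = 8:
Q* = (60 - 8)/4 = 13
CS = (1/2) * Q* * (P_max - P*)
CS = (1/2) * 13 * (60 - 8)
CS = (1/2) * 13 * 52 = 338

338


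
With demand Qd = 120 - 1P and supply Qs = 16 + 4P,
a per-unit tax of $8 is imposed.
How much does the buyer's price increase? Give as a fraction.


With a per-unit tax, the buyer's price increase depends on relative slopes.
Supply slope: d = 4, Demand slope: b = 1
Buyer's price increase = d * tax / (b + d)
= 4 * 8 / (1 + 4)
= 32 / 5 = 32/5

32/5


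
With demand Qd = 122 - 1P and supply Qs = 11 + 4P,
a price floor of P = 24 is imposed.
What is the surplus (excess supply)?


At P = 24:
Qd = 122 - 1*24 = 98
Qs = 11 + 4*24 = 107
Surplus = Qs - Qd = 107 - 98 = 9

9


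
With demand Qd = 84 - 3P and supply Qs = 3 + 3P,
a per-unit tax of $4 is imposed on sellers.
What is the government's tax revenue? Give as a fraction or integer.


With tax on sellers, new supply: Qs' = 3 + 3(P - 4)
= 3P - 9
New equilibrium quantity:
Q_new = 75/2
Tax revenue = tax * Q_new = 4 * 75/2 = 150

150


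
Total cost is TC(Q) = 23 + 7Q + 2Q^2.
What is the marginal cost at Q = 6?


MC = dTC/dQ = 7 + 2*2*Q
At Q = 6:
MC = 7 + 4*6
MC = 7 + 24 = 31

31


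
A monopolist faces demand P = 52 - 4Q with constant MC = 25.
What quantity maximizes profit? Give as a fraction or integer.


TR = P*Q = (52 - 4Q)Q = 52Q - 4Q^2
MR = dTR/dQ = 52 - 8Q
Set MR = MC:
52 - 8Q = 25
27 = 8Q
Q* = 27/8 = 27/8

27/8


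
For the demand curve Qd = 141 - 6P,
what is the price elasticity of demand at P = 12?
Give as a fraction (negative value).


dQ/dP = -6
At P = 12: Q = 141 - 6*12 = 69
E = (dQ/dP)(P/Q) = (-6)(12/69) = -24/23

-24/23


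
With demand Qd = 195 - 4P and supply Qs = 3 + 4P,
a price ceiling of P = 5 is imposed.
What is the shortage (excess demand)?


At P = 5:
Qd = 195 - 4*5 = 175
Qs = 3 + 4*5 = 23
Shortage = Qd - Qs = 175 - 23 = 152

152


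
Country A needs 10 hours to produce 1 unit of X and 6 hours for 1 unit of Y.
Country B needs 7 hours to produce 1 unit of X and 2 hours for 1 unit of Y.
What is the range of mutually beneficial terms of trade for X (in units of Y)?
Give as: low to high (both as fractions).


Opportunity cost of X for Country A = hours_X / hours_Y = 10/6 = 5/3 units of Y
Opportunity cost of X for Country B = hours_X / hours_Y = 7/2 = 7/2 units of Y
Terms of trade must be between the two opportunity costs.
Range: 5/3 to 7/2

5/3 to 7/2


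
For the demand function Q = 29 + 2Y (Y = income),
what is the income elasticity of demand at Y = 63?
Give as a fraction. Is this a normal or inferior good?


dQ/dY = 2
At Y = 63: Q = 29 + 2*63 = 155
Ey = (dQ/dY)(Y/Q) = 2 * 63 / 155 = 126/155
Since Ey > 0, this is a normal good.

126/155 (normal good)


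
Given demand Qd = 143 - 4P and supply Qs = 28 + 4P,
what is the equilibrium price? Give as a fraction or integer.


At equilibrium, Qd = Qs.
143 - 4P = 28 + 4P
143 - 28 = 4P + 4P
115 = 8P
P* = 115/8 = 115/8

115/8


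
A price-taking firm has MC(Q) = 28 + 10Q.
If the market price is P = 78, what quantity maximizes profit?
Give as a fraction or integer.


In perfect competition, profit is maximized where P = MC.
78 = 28 + 10Q
50 = 10Q
Q* = 50/10 = 5

5


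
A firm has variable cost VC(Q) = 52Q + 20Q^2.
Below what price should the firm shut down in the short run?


AVC(Q) = VC(Q)/Q = 52 + 20Q
AVC is increasing in Q, so minimum AVC is at Q -> 0+.
Min AVC = 52
The firm should shut down if P < 52.

52


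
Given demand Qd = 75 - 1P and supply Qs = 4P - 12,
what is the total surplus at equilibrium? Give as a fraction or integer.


Find equilibrium: 75 - 1P = 4P - 12
75 + 12 = 5P
P* = 87/5 = 87/5
Q* = 4*87/5 - 12 = 288/5
Inverse demand: P = 75 - Q/1, so P_max = 75
Inverse supply: P = 3 + Q/4, so P_min = 3
CS = (1/2) * 288/5 * (75 - 87/5) = 41472/25
PS = (1/2) * 288/5 * (87/5 - 3) = 10368/25
TS = CS + PS = 41472/25 + 10368/25 = 10368/5

10368/5


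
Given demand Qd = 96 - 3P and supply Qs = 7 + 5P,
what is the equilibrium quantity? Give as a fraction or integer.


First find equilibrium price:
96 - 3P = 7 + 5P
P* = 89/8 = 89/8
Then substitute into demand:
Q* = 96 - 3 * 89/8 = 501/8

501/8


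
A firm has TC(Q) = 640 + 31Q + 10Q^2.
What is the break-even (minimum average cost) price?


AC(Q) = 640/Q + 31 + 10Q
To minimize: dAC/dQ = -640/Q^2 + 10 = 0
Q^2 = 640/10 = 64
Q* = 8
Min AC = 640/8 + 31 + 10*8
Min AC = 80 + 31 + 80 = 191

191


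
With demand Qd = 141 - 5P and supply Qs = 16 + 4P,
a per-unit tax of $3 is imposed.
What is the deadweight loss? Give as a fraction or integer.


Pre-tax equilibrium quantity: Q* = 644/9
Post-tax equilibrium quantity: Q_tax = 584/9
Reduction in quantity: Q* - Q_tax = 20/3
DWL = (1/2) * tax * (Q* - Q_tax)
DWL = (1/2) * 3 * 20/3 = 10

10


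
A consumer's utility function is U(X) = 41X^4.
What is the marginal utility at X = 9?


MU = dU/dX = 41*4*X^(4-1)
MU = 164*X^3
At X = 9:
MU = 164 * 9^3
MU = 164 * 729 = 119556

119556


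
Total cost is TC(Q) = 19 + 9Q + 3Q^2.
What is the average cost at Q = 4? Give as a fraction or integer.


TC(4) = 19 + 9*4 + 3*4^2
TC(4) = 19 + 36 + 48 = 103
AC = TC/Q = 103/4 = 103/4

103/4


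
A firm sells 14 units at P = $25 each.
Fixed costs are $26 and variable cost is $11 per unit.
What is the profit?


Total Revenue = P * Q = 25 * 14 = $350
Total Cost = FC + VC*Q = 26 + 11*14 = $180
Profit = TR - TC = 350 - 180 = $170

$170


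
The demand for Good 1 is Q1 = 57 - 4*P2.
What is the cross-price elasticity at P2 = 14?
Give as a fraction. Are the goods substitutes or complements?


dQ1/dP2 = -4
At P2 = 14: Q1 = 57 - 4*14 = 1
Exy = (dQ1/dP2)(P2/Q1) = -4 * 14 / 1 = -56
Since Exy < 0, the goods are complements.

-56 (complements)


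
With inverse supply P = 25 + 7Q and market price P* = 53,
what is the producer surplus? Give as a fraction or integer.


Minimum supply price (at Q=0): P_min = 25
Quantity supplied at P* = 53:
Q* = (53 - 25)/7 = 4
PS = (1/2) * Q* * (P* - P_min)
PS = (1/2) * 4 * (53 - 25)
PS = (1/2) * 4 * 28 = 56

56


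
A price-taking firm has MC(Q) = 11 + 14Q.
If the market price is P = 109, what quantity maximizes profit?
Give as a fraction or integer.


In perfect competition, profit is maximized where P = MC.
109 = 11 + 14Q
98 = 14Q
Q* = 98/14 = 7

7


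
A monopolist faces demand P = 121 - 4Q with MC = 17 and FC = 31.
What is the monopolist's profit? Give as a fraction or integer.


MR = MC: 121 - 8Q = 17
Q* = 13
P* = 121 - 4*13 = 69
Profit = (P* - MC)*Q* - FC
= (69 - 17)*13 - 31
= 52*13 - 31
= 676 - 31 = 645

645


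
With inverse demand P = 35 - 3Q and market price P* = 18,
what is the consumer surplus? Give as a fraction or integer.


Maximum willingness to pay (at Q=0): P_max = 35
Quantity demanded at P* = 18:
Q* = (35 - 18)/3 = 17/3
CS = (1/2) * Q* * (P_max - P*)
CS = (1/2) * 17/3 * (35 - 18)
CS = (1/2) * 17/3 * 17 = 289/6

289/6


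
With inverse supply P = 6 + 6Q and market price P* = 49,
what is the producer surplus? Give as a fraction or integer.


Minimum supply price (at Q=0): P_min = 6
Quantity supplied at P* = 49:
Q* = (49 - 6)/6 = 43/6
PS = (1/2) * Q* * (P* - P_min)
PS = (1/2) * 43/6 * (49 - 6)
PS = (1/2) * 43/6 * 43 = 1849/12

1849/12


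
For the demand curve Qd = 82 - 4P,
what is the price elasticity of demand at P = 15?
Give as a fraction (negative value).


dQ/dP = -4
At P = 15: Q = 82 - 4*15 = 22
E = (dQ/dP)(P/Q) = (-4)(15/22) = -30/11

-30/11


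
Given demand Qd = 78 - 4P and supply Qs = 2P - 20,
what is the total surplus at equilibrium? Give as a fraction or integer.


Find equilibrium: 78 - 4P = 2P - 20
78 + 20 = 6P
P* = 98/6 = 49/3
Q* = 2*49/3 - 20 = 38/3
Inverse demand: P = 39/2 - Q/4, so P_max = 39/2
Inverse supply: P = 10 + Q/2, so P_min = 10
CS = (1/2) * 38/3 * (39/2 - 49/3) = 361/18
PS = (1/2) * 38/3 * (49/3 - 10) = 361/9
TS = CS + PS = 361/18 + 361/9 = 361/6

361/6


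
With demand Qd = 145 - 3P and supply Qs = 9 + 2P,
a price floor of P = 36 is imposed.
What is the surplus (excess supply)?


At P = 36:
Qd = 145 - 3*36 = 37
Qs = 9 + 2*36 = 81
Surplus = Qs - Qd = 81 - 37 = 44

44


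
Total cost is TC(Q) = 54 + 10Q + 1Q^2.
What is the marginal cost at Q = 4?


MC = dTC/dQ = 10 + 2*1*Q
At Q = 4:
MC = 10 + 2*4
MC = 10 + 8 = 18

18


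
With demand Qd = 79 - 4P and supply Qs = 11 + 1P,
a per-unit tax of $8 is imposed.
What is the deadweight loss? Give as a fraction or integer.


Pre-tax equilibrium quantity: Q* = 123/5
Post-tax equilibrium quantity: Q_tax = 91/5
Reduction in quantity: Q* - Q_tax = 32/5
DWL = (1/2) * tax * (Q* - Q_tax)
DWL = (1/2) * 8 * 32/5 = 128/5

128/5


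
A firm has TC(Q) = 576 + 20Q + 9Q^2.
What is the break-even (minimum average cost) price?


AC(Q) = 576/Q + 20 + 9Q
To minimize: dAC/dQ = -576/Q^2 + 9 = 0
Q^2 = 576/9 = 64
Q* = 8
Min AC = 576/8 + 20 + 9*8
Min AC = 72 + 20 + 72 = 164

164


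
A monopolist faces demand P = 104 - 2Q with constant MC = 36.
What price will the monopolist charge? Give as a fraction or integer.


MR = 104 - 4Q
Set MR = MC: 104 - 4Q = 36
Q* = 17
Substitute into demand:
P* = 104 - 2*17 = 70

70


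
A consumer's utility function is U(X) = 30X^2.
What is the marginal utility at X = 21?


MU = dU/dX = 30*2*X^(2-1)
MU = 60*X^1
At X = 21:
MU = 60 * 21^1
MU = 60 * 21 = 1260

1260


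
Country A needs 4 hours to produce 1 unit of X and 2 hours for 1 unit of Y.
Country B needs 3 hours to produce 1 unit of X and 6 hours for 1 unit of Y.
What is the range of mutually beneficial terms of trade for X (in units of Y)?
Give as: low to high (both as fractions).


Opportunity cost of X for Country A = hours_X / hours_Y = 4/2 = 2 units of Y
Opportunity cost of X for Country B = hours_X / hours_Y = 3/6 = 1/2 units of Y
Terms of trade must be between the two opportunity costs.
Range: 1/2 to 2

1/2 to 2


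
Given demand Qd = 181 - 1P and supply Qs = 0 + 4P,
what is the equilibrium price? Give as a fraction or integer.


At equilibrium, Qd = Qs.
181 - 1P = 0 + 4P
181 - 0 = 1P + 4P
181 = 5P
P* = 181/5 = 181/5

181/5


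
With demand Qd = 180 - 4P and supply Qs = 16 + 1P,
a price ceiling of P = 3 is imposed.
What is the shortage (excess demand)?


At P = 3:
Qd = 180 - 4*3 = 168
Qs = 16 + 1*3 = 19
Shortage = Qd - Qs = 168 - 19 = 149

149


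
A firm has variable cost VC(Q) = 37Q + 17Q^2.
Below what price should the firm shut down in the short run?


AVC(Q) = VC(Q)/Q = 37 + 17Q
AVC is increasing in Q, so minimum AVC is at Q -> 0+.
Min AVC = 37
The firm should shut down if P < 37.

37


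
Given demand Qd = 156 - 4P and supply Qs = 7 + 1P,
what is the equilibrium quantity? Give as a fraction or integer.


First find equilibrium price:
156 - 4P = 7 + 1P
P* = 149/5 = 149/5
Then substitute into demand:
Q* = 156 - 4 * 149/5 = 184/5

184/5


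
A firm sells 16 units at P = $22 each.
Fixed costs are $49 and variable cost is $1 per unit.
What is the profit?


Total Revenue = P * Q = 22 * 16 = $352
Total Cost = FC + VC*Q = 49 + 1*16 = $65
Profit = TR - TC = 352 - 65 = $287

$287


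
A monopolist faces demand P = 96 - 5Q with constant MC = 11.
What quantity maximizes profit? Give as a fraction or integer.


TR = P*Q = (96 - 5Q)Q = 96Q - 5Q^2
MR = dTR/dQ = 96 - 10Q
Set MR = MC:
96 - 10Q = 11
85 = 10Q
Q* = 85/10 = 17/2

17/2


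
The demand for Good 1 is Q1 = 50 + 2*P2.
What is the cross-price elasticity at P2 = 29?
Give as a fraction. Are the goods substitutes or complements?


dQ1/dP2 = 2
At P2 = 29: Q1 = 50 + 2*29 = 108
Exy = (dQ1/dP2)(P2/Q1) = 2 * 29 / 108 = 29/54
Since Exy > 0, the goods are substitutes.

29/54 (substitutes)


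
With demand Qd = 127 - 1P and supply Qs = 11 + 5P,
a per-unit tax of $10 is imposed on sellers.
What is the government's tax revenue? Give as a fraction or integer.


With tax on sellers, new supply: Qs' = 11 + 5(P - 10)
= 5P - 39
New equilibrium quantity:
Q_new = 298/3
Tax revenue = tax * Q_new = 10 * 298/3 = 2980/3

2980/3


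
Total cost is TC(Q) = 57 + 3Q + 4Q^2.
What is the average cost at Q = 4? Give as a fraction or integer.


TC(4) = 57 + 3*4 + 4*4^2
TC(4) = 57 + 12 + 64 = 133
AC = TC/Q = 133/4 = 133/4

133/4


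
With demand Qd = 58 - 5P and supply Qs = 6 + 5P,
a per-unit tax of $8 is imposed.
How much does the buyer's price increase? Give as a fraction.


With a per-unit tax, the buyer's price increase depends on relative slopes.
Supply slope: d = 5, Demand slope: b = 5
Buyer's price increase = d * tax / (b + d)
= 5 * 8 / (5 + 5)
= 40 / 10 = 4

4


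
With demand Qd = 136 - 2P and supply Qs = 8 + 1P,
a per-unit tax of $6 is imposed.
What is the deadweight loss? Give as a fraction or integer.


Pre-tax equilibrium quantity: Q* = 152/3
Post-tax equilibrium quantity: Q_tax = 140/3
Reduction in quantity: Q* - Q_tax = 4
DWL = (1/2) * tax * (Q* - Q_tax)
DWL = (1/2) * 6 * 4 = 12

12


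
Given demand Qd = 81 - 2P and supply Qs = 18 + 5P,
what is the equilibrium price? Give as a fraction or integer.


At equilibrium, Qd = Qs.
81 - 2P = 18 + 5P
81 - 18 = 2P + 5P
63 = 7P
P* = 63/7 = 9

9
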